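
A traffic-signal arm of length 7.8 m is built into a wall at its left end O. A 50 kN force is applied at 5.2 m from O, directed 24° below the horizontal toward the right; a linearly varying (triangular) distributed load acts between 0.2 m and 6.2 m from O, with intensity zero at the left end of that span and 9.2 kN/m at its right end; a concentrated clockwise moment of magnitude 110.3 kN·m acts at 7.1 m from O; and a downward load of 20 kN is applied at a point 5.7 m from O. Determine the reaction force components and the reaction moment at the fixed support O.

O_x = -45.68 kN, O_y = 67.94 kN, M_O = 446.0 kN·m

Resultant of the triangular load: ½ × 9.2 × 6 = 27.6 kN, acting at 4.2 m from O (one-third of the span from the peak).
ΣF_x = 0: O_x + 50·cos24° = 0 → O_x = -45.68 kN.
ΣF_y = 0: O_y − 50·sin24° − ½·9.2·6 − 20 = 0 → O_y = 67.94 kN.
ΣM about O: M_O − 50·sin24°·5.2 − (½·9.2·6)·4.2 − 110.3 − 20·5.7 = 0 → M_O = 446.0 kN·m.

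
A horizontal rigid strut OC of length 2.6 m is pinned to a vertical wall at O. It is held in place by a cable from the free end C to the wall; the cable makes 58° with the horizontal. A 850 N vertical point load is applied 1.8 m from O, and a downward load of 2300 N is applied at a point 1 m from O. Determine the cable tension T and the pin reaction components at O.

T = 1737 N, O_x = 920.5 N, O_y = 1677 N

ΣM about O: T·sin58°·2.6 − 850·1.8 − 2300·1 = 0 → T = 3830/(2.6·0.848048) = 1737.02 ≈ 1737 N.
ΣF_x = 0: O_x − T·cos58° = 0 → O_x = 1737.02 × 0.529919 = 920.5 N.
ΣF_y = 0: O_y + T·sin58° − 850 − 2300 = 0 → O_y = 3150 − 1737.02 × 0.848048 = 1677 N.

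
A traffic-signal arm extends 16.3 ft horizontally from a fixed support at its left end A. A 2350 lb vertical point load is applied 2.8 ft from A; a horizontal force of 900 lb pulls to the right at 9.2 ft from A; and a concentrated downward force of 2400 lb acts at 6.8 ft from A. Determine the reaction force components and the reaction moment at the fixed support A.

A_x = -900.0 lb, A_y = 4750 lb, M_A = 22900 lb·ft

ΣF_x = 0: A_x + 900 = 0 → A_x = -900.0 lb.
ΣF_y = 0: A_y − 2350 − 2400 = 0 → A_y = 4750 lb.
ΣM about A: M_A − 2350·2.8 − 2400·6.8 = 0 → M_A = 22900 lb·ft.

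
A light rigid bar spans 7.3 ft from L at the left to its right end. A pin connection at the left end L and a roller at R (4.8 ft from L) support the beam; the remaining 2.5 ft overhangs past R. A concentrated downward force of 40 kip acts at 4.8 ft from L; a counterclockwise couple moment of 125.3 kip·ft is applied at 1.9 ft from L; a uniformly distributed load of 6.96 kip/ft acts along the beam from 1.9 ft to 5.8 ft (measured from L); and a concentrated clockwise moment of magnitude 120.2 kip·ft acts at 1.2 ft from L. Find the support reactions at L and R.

L_x = 0, L_y = 6.435 kip, R_y = 60.71 kip

Resultant of the distributed load: 6.96 × 3.9 = 27.144 kip at 3.85 ft from L.
Moments about L: R_y·4.8 − 40·4.8 + 125.3 − (6.96·3.9)·3.85 − 120.2 = 0 → R_y = 291.4044/4.8 = 60.7093 ≈ 60.71 kip.
ΣF_y = 0: L_y + 60.7093 − 40 − 6.96·3.9 = 0 → L_y = 6.435 kip.
ΣF_x = 0: no horizontal applied forces, so L_x = 0.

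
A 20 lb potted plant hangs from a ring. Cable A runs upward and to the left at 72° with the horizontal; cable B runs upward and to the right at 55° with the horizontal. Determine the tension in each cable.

T_A = 14.36 lb, T_B = 7.739 lb

ΣF_x = 0: −T_A·cos72° + T_B·cos55° = 0 → T_B = 0.538755·T_A.
ΣF_y = 0: T_A·sin72° + T_B·sin55° = 20.
Substitute: T_A·(0.951057 + 0.538755·0.819152) = 20 → T_A = 14.3639 ≈ 14.36 lb.
Then T_B = 0.538755 × 14.3639 = 7.739 lb.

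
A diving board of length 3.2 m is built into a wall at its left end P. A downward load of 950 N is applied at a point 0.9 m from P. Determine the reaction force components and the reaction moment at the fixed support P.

ΣF_x = 0: P_x = 0.
ΣF_y = 0: P_y − 950 = 0 → P_y = 950.0 N.
ΣM about P: M_P − 950·0.9 = 0 → M_P = 855.0 N·m.

P_x = 0, P_y = 950.0 N, M_P = 855.0 N·m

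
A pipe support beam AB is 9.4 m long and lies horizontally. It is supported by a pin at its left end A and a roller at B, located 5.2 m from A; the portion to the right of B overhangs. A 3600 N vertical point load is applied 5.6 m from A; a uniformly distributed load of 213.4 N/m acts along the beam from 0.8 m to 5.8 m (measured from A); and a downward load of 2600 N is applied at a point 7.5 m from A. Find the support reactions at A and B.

A_x = 0, A_y = -1037 N, B_y = 8304 N

Resultant of the distributed load: 213.4 × 5 = 1067 N at 3.3 m from A.
Moments about A: B_y·5.2 − 3600·5.6 − (213.4·5)·3.3 − 2600·7.5 = 0 → B_y = 43181.1/5.2 = 8304.06 ≈ 8304 N.
ΣF_y = 0: A_y + 8304.06 − 3600 − 213.4·5 − 2600 = 0 → A_y = -1037 N.
ΣF_x = 0: no horizontal applied forces, so A_x = 0.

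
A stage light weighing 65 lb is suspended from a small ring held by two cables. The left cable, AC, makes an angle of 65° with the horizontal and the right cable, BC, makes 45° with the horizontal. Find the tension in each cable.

T_AC = 48.91 lb, T_BC = 29.23 lb

ΣF_x = 0: −T_AC·cos65° + T_BC·cos45° = 0 → T_BC = 0.597672·T_AC.
ΣF_y = 0: T_AC·sin65° + T_BC·sin45° = 65.
Substitute: T_AC·(0.906308 + 0.597672·0.707107) = 65 → T_AC = 48.9117 ≈ 48.91 lb.
Then T_BC = 0.597672 × 48.9117 = 29.23 lb.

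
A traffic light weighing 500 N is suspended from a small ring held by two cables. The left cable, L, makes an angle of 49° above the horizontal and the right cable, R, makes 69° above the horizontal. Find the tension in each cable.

T_L = 202.9 N, T_R = 371.5 N

ΣF_x = 0: −T_L·cos49° + T_R·cos69° = 0 → T_R = 1.83069·T_L.
ΣF_y = 0: T_L·sin49° + T_R·sin69° = 500.
Substitute: T_L·(0.75471 + 1.83069·0.93358) = 500 → T_L = 202.938 ≈ 202.9 N.
Then T_R = 1.83069 × 202.938 = 371.5 N.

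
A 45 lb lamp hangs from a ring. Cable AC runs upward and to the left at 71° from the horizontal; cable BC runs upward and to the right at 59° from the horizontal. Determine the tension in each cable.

T_AC = 30.26 lb, T_BC = 19.12 lb

ΣF_x = 0: −T_AC·cos71° + T_BC·cos59° = 0 → T_BC = 0.632124·T_AC.
ΣF_y = 0: T_AC·sin71° + T_BC·sin59° = 45.
Substitute: T_AC·(0.945519 + 0.632124·0.857167) = 45 → T_AC = 30.2551 ≈ 30.26 lb.
Then T_BC = 0.632124 × 30.2551 = 19.12 lb.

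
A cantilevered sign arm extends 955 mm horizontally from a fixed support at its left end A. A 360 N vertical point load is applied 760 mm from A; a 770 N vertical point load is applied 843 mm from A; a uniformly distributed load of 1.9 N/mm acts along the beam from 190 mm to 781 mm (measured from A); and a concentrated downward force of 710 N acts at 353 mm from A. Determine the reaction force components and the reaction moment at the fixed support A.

Resultant of the distributed load: 1.9 × 591 = 1122.9 N at 485.5 mm from A.
ΣF_x = 0: A_x = 0.
ΣF_y = 0: A_y − 360 − 770 − 1.9·591 − 710 = 0 → A_y = 2963 N.
ΣM about A: M_A − 360·760 − 770·843 − (1.9·591)·485.5 − 710·353 = 0 → M_A = 1719000 N·mm.

A_x = 0, A_y = 2963 N, M_A = 1719000 N·mm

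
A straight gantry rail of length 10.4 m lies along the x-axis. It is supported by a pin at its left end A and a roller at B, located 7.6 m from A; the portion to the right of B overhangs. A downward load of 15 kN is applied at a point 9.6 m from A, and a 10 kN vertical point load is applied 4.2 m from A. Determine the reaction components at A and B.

Taking moments about A: B_y·7.6 − 15·9.6 − 10·4.2 = 0 → B_y = 186/7.6 = 24.4737 ≈ 24.47 kN.
ΣF_y = 0: A_y + 24.4737 − 15 − 10 = 0 → A_y = 0.5263 kN.
ΣF_x = 0: no horizontal applied forces, so A_x = 0.

A_x = 0, A_y = 0.5263 kN, B_y = 24.47 kN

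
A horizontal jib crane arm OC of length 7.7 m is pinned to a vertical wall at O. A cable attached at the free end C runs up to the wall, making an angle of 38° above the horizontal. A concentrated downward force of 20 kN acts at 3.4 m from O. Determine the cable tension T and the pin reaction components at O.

ΣM about O: T·sin38°·7.7 − 20·3.4 = 0 → T = 68/(7.7·0.615661) = 14.3442 ≈ 14.34 kN.
ΣF_x = 0: O_x − T·cos38° = 0 → O_x = 14.3442 × 0.788011 = 11.30 kN.
ΣF_y = 0: O_y + T·sin38° − 20 = 0 → O_y = 20 − 14.3442 × 0.615661 = 11.17 kN.

T = 14.34 kN, O_x = 11.30 kN, O_y = 11.17 kN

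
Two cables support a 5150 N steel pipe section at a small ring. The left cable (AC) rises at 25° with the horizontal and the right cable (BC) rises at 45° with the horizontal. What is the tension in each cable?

T_AC = 3875 N, T_BC = 4967 N

ΣF_x = 0: −T_AC·cos25° + T_BC·cos45° = 0 → T_BC = 1.28171·T_AC.
ΣF_y = 0: T_AC·sin25° + T_BC·sin45° = 5150.
Substitute: T_AC·(0.422618 + 1.28171·0.707107) = 5150 → T_AC = 3875.32 ≈ 3875 N.
Then T_BC = 1.28171 × 3875.32 = 4967 N.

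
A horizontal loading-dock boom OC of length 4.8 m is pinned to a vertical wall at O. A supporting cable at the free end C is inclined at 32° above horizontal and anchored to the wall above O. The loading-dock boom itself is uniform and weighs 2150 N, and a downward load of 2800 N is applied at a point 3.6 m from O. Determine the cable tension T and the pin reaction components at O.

T = 5991 N, O_x = 5081 N, O_y = 1775 N

ΣM about O: T·sin32°·4.8 − 2150·2.4 − 2800·3.6 = 0 → T = 15240/(4.8·0.529919) = 5991.48 ≈ 5991 N.
ΣF_x = 0: O_x − T·cos32° = 0 → O_x = 5991.48 × 0.848048 = 5081 N.
ΣF_y = 0: O_y + T·sin32° − 2150 − 2800 = 0 → O_y = 4950 − 5991.48 × 0.529919 = 1775 N.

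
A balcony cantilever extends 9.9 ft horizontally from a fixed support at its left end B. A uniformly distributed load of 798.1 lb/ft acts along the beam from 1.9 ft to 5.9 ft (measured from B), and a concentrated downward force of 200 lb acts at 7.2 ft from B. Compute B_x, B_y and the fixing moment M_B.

Resultant of the distributed load: 798.1 × 4 = 3192.4 lb at 3.9 ft from B.
ΣF_x = 0: B_x = 0.
ΣF_y = 0: B_y − 798.1·4 − 200 = 0 → B_y = 3392 lb.
ΣM about B: M_B − (798.1·4)·3.9 − 200·7.2 = 0 → M_B = 13890 lb·ft.

B_x = 0, B_y = 3392 lb, M_B = 13890 lb·ft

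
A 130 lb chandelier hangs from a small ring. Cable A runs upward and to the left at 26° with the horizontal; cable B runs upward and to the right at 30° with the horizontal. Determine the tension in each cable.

T_A = 135.8 lb, T_B = 140.9 lb

ΣF_x = 0: −T_A·cos26° + T_B·cos30° = 0 → T_B = 1.03784·T_A.
ΣF_y = 0: T_A·sin26° + T_B·sin30° = 130.
Substitute: T_A·(0.438371 + 1.03784·0.5) = 130 → T_A = 135.8 lb.
Then T_B = 1.03784 × 135.8 = 140.9 lb.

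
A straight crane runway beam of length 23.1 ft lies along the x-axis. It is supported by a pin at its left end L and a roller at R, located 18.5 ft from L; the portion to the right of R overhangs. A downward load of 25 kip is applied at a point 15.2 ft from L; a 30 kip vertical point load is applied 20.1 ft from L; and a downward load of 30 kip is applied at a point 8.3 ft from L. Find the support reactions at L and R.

L_x = 0, L_y = 18.41 kip, R_y = 66.59 kip

Moments about L: R_y·18.5 − 25·15.2 − 30·20.1 − 30·8.3 = 0 → R_y = 1232/18.5 = 66.5946 ≈ 66.59 kip.
ΣF_y = 0: L_y + 66.5946 − 25 − 30 − 30 = 0 → L_y = 18.41 kip.
ΣF_x = 0: no horizontal applied forces, so L_x = 0.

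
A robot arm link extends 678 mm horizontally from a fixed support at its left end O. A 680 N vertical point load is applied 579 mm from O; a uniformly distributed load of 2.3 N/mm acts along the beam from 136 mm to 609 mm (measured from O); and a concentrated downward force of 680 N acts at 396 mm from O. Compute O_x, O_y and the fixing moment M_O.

Resultant of the distributed load: 2.3 × 473 = 1087.9 N at 372.5 mm from O.
ΣF_x = 0: O_x = 0.
ΣF_y = 0: O_y − 680 − 2.3·473 − 680 = 0 → O_y = 2448 N.
ΣM about O: M_O − 680·579 − (2.3·473)·372.5 − 680·396 = 0 → M_O = 1068000 N·mm.

O_x = 0, O_y = 2448 N, M_O = 1068000 N·mm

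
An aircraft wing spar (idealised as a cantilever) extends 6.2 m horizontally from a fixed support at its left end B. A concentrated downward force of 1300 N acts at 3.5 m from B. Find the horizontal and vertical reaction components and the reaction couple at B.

ΣF_x = 0: B_x = 0.
ΣF_y = 0: B_y − 1300 = 0 → B_y = 1300 N.
ΣM about B: M_B − 1300·3.5 = 0 → M_B = 4550 N·m.

B_x = 0, B_y = 1300 N, M_B = 4550 N·m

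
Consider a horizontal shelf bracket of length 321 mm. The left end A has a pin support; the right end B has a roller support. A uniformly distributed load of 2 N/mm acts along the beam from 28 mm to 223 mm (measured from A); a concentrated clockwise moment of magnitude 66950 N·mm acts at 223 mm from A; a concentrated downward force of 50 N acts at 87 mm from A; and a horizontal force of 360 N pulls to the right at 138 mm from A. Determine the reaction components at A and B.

A_x = -360.0 N, A_y = 65.40 N, B_y = 374.6 N

Resultant of the distributed load: 2 × 195 = 390 N at 125.5 mm from A.
Moments about A: B_y·321 − (2·195)·125.5 − 66950 − 50·87 = 0 → B_y = 120245/321 = 374.595 ≈ 374.6 N.
ΣF_y = 0: A_y + 374.595 − 2·195 − 50 = 0 → A_y = 65.40 N.
ΣF_x = 0: A_x + 360 = 0 → A_x = -360.0 N.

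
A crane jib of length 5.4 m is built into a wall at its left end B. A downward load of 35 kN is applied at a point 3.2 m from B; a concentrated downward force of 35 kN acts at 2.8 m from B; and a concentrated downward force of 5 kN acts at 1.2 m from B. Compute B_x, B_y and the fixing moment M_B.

ΣF_x = 0: B_x = 0.
ΣF_y = 0: B_y − 35 − 35 − 5 = 0 → B_y = 75.00 kN.
ΣM about B: M_B − 35·3.2 − 35·2.8 − 5·1.2 = 0 → M_B = 216.0 kN·m.

B_x = 0, B_y = 75.00 kN, M_B = 216.0 kN·m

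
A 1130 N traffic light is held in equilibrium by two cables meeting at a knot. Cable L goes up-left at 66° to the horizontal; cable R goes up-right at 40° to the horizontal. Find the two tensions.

T_L = 900.5 N, T_R = 478.1 N

ΣF_x = 0: −T_L·cos66° + T_R·cos40° = 0 → T_R = 0.530957·T_L.
ΣF_y = 0: T_L·sin66° + T_R·sin40° = 1130.
Substitute: T_L·(0.913545 + 0.530957·0.642788) = 1130 → T_L = 900.515 ≈ 900.5 N.
Then T_R = 0.530957 × 900.515 = 478.1 N.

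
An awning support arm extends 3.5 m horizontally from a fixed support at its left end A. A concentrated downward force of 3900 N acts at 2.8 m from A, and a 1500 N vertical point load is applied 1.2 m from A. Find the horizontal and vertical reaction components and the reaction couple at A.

ΣF_x = 0: A_x = 0.
ΣF_y = 0: A_y − 3900 − 1500 = 0 → A_y = 5400 N.
ΣM about A: M_A − 3900·2.8 − 1500·1.2 = 0 → M_A = 12720 N·m.

A_x = 0, A_y = 5400 N, M_A = 12720 N·m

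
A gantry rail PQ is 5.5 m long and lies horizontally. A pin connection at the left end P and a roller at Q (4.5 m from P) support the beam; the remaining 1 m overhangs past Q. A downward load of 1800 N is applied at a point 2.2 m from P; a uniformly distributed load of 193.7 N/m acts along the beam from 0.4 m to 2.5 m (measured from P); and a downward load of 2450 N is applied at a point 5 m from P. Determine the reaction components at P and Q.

P_x = 0, P_y = 923.5 N, Q_y = 3733 N

Resultant of the distributed load: 193.7 × 2.1 = 406.77 N at 1.45 m from P.
Taking moments about P: Q_y·4.5 − 1800·2.2 − (193.7·2.1)·1.45 − 2450·5 = 0 → Q_y = 16799.8165/4.5 = 3733.29 ≈ 3733 N.
ΣF_y = 0: P_y + 3733.29 − 1800 − 193.7·2.1 − 2450 = 0 → P_y = 923.5 N.
ΣF_x = 0: no horizontal applied forces, so P_x = 0.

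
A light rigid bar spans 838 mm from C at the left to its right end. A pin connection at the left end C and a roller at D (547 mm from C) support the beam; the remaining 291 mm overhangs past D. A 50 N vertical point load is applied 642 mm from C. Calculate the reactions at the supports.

C_x = 0, C_y = -8.684 N, D_y = 58.68 N

Taking moments about C: D_y·547 − 50·642 = 0 → D_y = 32100/547 = 58.6837 ≈ 58.68 N.
ΣF_y = 0: C_y + 58.6837 − 50 = 0 → C_y = -8.684 N.
ΣF_x = 0: no horizontal applied forces, so C_x = 0.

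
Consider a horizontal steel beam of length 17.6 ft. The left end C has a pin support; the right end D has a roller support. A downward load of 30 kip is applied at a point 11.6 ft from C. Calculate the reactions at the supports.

C_x = 0, C_y = 10.23 kip, D_y = 19.77 kip

Moments about C: D_y·17.6 − 30·11.6 = 0 → D_y = 348/17.6 = 19.7727 ≈ 19.77 kip.
ΣF_y = 0: C_y + 19.7727 − 30 = 0 → C_y = 10.23 kip.
ΣF_x = 0: no horizontal applied forces, so C_x = 0.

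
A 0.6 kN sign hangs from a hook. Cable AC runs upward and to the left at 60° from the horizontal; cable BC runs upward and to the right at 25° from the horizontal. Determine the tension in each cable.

ΣF_x = 0: −T_AC·cos60° + T_BC·cos25° = 0 → T_BC = 0.551689·T_AC.
ΣF_y = 0: T_AC·sin60° + T_BC·sin25° = 0.6.
Substitute: T_AC·(0.866025 + 0.551689·0.422618) = 0.6 → T_AC = 0.545862 ≈ 0.5459 kN.
Then T_BC = 0.551689 × 0.545862 = 0.3011 kN.

T_AC = 0.5459 kN, T_BC = 0.3011 kN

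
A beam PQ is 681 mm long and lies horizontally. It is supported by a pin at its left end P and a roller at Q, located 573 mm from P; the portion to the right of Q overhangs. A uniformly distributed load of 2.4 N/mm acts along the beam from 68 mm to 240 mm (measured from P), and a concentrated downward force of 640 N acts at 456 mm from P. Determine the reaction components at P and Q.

Resultant of the distributed load: 2.4 × 172 = 412.8 N at 154 mm from P.
Taking moments about P: Q_y·573 − (2.4·172)·154 − 640·456 = 0 → Q_y = 355411.2/573 = 620.264 ≈ 620.3 N.
ΣF_y = 0: P_y + 620.264 − 2.4·172 − 640 = 0 → P_y = 432.5 N.
ΣF_x = 0: no horizontal applied forces, so P_x = 0.

P_x = 0, P_y = 432.5 N, Q_y = 620.3 N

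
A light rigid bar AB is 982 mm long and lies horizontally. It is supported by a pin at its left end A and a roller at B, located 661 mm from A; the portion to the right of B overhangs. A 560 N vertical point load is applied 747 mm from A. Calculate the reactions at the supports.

A_x = 0, A_y = -72.86 N, B_y = 632.9 N

Moments about A: B_y·661 − 560·747 = 0 → B_y = 418320/661 = 632.859 ≈ 632.9 N.
ΣF_y = 0: A_y + 632.859 − 560 = 0 → A_y = -72.86 N.
ΣF_x = 0: no horizontal applied forces, so A_x = 0.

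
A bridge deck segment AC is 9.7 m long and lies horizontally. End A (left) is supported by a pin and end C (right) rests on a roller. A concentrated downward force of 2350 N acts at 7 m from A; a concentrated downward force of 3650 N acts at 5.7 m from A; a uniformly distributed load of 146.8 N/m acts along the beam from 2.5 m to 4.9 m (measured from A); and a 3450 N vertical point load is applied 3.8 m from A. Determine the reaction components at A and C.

A_x = 0, A_y = 4476 N, C_y = 5327 N

Resultant of the distributed load: 146.8 × 2.4 = 352.32 N at 3.7 m from A.
Taking moments about A: C_y·9.7 − 2350·7 − 3650·5.7 − (146.8·2.4)·3.7 − 3450·3.8 = 0 → C_y = 51668.584/9.7 = 5326.66 ≈ 5327 N.
ΣF_y = 0: A_y + 5326.66 − 2350 − 3650 − 146.8·2.4 − 3450 = 0 → A_y = 4476 N.
ΣF_x = 0: no horizontal applied forces, so A_x = 0.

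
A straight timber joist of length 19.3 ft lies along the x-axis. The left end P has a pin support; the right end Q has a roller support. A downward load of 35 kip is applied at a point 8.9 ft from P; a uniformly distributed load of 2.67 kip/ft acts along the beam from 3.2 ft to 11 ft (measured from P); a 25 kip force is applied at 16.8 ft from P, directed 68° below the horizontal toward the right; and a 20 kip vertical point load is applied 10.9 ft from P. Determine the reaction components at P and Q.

Resultant of the distributed load: 2.67 × 7.8 = 20.826 kip at 7.1 ft from P.
ΣM about P: Q_y·19.3 − 35·8.9 − (2.67·7.8)·7.1 − 25·sin68°·16.8 − 20·10.9 = 0 → Q_y = 1066.78/19.3 = 55.2736 ≈ 55.27 kip.
ΣF_y = 0: P_y + 55.2736 − 35 − 2.67·7.8 − 25·sin68° − 20 = 0 → P_y = 43.73 kip.
ΣF_x = 0: P_x + 25·cos68° = 0 → P_x = -9.365 kip.

P_x = -9.365 kip, P_y = 43.73 kip, Q_y = 55.27 kip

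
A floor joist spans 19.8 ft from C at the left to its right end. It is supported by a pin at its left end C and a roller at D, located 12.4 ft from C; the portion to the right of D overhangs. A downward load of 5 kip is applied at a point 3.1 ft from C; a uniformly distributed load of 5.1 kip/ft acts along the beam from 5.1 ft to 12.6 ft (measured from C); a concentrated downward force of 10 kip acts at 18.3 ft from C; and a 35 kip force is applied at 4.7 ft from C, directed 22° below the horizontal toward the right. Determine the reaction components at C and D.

C_x = -32.45 kip, C_y = 18.08 kip, D_y = 48.28 kip

Resultant of the distributed load: 5.1 × 7.5 = 38.25 kip at 8.85 ft from C.
Taking moments about C: D_y·12.4 − 5·3.1 − (5.1·7.5)·8.85 − 10·18.3 − 35·sin22°·4.7 = 0 → D_y = 598.635/12.4 = 48.277 ≈ 48.28 kip.
ΣF_y = 0: C_y + 48.277 − 5 − 5.1·7.5 − 10 − 35·sin22° = 0 → C_y = 18.08 kip.
ΣF_x = 0: C_x + 35·cos22° = 0 → C_x = -32.45 kip.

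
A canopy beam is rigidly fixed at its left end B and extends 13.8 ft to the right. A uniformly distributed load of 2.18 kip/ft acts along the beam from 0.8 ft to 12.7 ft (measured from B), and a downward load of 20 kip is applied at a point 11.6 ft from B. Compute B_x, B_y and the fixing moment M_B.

B_x = 0, B_y = 45.94 kip, M_B = 407.1 kip·ft

Resultant of the distributed load: 2.18 × 11.9 = 25.942 kip at 6.75 ft from B.
ΣF_x = 0: B_x = 0.
ΣF_y = 0: B_y − 2.18·11.9 − 20 = 0 → B_y = 45.94 kip.
ΣM about B: M_B − (2.18·11.9)·6.75 − 20·11.6 = 0 → M_B = 407.1 kip·ft.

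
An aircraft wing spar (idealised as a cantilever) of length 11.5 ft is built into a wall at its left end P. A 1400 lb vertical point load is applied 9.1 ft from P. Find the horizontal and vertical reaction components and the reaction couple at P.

ΣF_x = 0: P_x = 0.
ΣF_y = 0: P_y − 1400 = 0 → P_y = 1400 lb.
ΣM about P: M_P − 1400·9.1 = 0 → M_P = 12740 lb·ft.

P_x = 0, P_y = 1400 lb, M_P = 12740 lb·ft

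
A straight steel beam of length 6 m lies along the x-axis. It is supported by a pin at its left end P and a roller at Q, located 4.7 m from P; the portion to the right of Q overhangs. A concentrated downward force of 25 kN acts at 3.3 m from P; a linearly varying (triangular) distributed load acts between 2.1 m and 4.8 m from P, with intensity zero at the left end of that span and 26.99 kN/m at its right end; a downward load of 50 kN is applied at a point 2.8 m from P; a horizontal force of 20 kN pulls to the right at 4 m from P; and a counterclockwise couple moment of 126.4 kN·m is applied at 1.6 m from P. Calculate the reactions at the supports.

Resultant of the triangular load: ½ × 26.99 × 2.7 = 36.4365 kN, acting at 3.9 m from P (one-third of the span from the peak).
Taking moments about P: Q_y·4.7 − 25·3.3 − (½·26.99·2.7)·3.9 − 50·2.8 + 126.4 = 0 → Q_y = 238.20235/4.7 = 50.6814 ≈ 50.68 kN.
ΣF_y = 0: P_y + 50.6814 − 25 − ½·26.99·2.7 − 50 = 0 → P_y = 60.76 kN.
ΣF_x = 0: P_x + 20 = 0 → P_x = -20.00 kN.

P_x = -20.00 kN, P_y = 60.76 kN, Q_y = 50.68 kN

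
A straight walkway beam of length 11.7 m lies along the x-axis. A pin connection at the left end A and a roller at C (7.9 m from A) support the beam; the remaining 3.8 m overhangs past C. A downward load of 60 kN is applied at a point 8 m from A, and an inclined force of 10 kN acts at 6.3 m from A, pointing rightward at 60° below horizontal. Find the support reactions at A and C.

A_x = -5.000 kN, A_y = 0.9945 kN, C_y = 67.67 kN

ΣM about A: C_y·7.9 − 60·8 − 10·sin60°·6.3 = 0 → C_y = 534.56/7.9 = 67.6658 ≈ 67.67 kN.
ΣF_y = 0: A_y + 67.6658 − 60 − 10·sin60° = 0 → A_y = 0.9945 kN.
ΣF_x = 0: A_x + 10·cos60° = 0 → A_x = -5.000 kN.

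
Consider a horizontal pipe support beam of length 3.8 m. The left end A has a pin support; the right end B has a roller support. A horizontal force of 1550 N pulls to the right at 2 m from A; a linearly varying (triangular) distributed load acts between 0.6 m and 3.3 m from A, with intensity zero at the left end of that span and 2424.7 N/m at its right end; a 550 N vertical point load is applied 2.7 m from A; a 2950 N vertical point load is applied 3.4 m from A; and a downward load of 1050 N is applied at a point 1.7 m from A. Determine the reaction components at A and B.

A_x = -1550 N, A_y = 2256 N, B_y = 5567 N

Resultant of the triangular load: ½ × 2424.7 × 2.7 = 3273.345 N, acting at 2.4 m from A (one-third of the span from the peak).
ΣM about A: B_y·3.8 − (½·2424.7·2.7)·2.4 − 550·2.7 − 2950·3.4 − 1050·1.7 = 0 → B_y = 21156.028/3.8 = 5567.38 ≈ 5567 N.
ΣF_y = 0: A_y + 5567.38 − ½·2424.7·2.7 − 550 − 2950 − 1050 = 0 → A_y = 2256 N.
ΣF_x = 0: A_x + 1550 = 0 → A_x = -1550 N.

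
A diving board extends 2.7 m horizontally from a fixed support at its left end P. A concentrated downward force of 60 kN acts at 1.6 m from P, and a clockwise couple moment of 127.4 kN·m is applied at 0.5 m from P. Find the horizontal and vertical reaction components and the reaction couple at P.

P_x = 0, P_y = 60.00 kN, M_P = 223.4 kN·m

ΣF_x = 0: P_x = 0.
ΣF_y = 0: P_y − 60 = 0 → P_y = 60.00 kN.
ΣM about P: M_P − 60·1.6 − 127.4 = 0 → M_P = 223.4 kN·m.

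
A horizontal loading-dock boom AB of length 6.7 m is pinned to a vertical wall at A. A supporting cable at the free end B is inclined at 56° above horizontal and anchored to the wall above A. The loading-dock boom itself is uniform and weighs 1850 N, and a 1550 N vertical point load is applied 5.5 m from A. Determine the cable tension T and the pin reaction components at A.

T = 2651 N, A_x = 1482 N, A_y = 1203 N

ΣM about A: T·sin56°·6.7 − 1850·3.35 − 1550·5.5 = 0 → T = 14722.5/(6.7·0.829038) = 2650.53 ≈ 2651 N.
ΣF_x = 0: A_x − T·cos56° = 0 → A_x = 2650.53 × 0.559193 = 1482 N.
ΣF_y = 0: A_y + T·sin56° − 1850 − 1550 = 0 → A_y = 3400 − 2650.53 × 0.829038 = 1203 N.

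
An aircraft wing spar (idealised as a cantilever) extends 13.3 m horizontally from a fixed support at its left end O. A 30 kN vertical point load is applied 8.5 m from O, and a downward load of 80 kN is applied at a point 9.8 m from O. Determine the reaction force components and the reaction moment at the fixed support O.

O_x = 0, O_y = 110.0 kN, M_O = 1039 kN·m

ΣF_x = 0: O_x = 0.
ΣF_y = 0: O_y − 30 − 80 = 0 → O_y = 110.0 kN.
ΣM about O: M_O − 30·8.5 − 80·9.8 = 0 → M_O = 1039 kN·m.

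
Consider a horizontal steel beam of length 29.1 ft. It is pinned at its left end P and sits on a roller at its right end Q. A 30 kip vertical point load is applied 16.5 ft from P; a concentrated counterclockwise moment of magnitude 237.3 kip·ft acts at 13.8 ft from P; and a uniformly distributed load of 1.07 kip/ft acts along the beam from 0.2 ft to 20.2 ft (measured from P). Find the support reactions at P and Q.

P_x = 0, P_y = 35.04 kip, Q_y = 16.36 kip

Resultant of the distributed load: 1.07 × 20 = 21.4 kip at 10.2 ft from P.
Moments about P: Q_y·29.1 − 30·16.5 + 237.3 − (1.07·20)·10.2 = 0 → Q_y = 475.98/29.1 = 16.3567 ≈ 16.36 kip.
ΣF_y = 0: P_y + 16.3567 − 30 − 1.07·20 = 0 → P_y = 35.04 kip.
ΣF_x = 0: no horizontal applied forces, so P_x = 0.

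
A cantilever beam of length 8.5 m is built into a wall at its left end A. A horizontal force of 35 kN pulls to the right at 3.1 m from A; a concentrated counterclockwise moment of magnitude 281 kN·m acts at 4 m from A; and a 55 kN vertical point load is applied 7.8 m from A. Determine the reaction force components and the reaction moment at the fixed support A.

A_x = -35.00 kN, A_y = 55.00 kN, M_A = 148.0 kN·m

ΣF_x = 0: A_x + 35 = 0 → A_x = -35.00 kN.
ΣF_y = 0: A_y − 55 = 0 → A_y = 55.00 kN.
ΣM about A: M_A + 281 − 55·7.8 = 0 → M_A = 148.0 kN·m.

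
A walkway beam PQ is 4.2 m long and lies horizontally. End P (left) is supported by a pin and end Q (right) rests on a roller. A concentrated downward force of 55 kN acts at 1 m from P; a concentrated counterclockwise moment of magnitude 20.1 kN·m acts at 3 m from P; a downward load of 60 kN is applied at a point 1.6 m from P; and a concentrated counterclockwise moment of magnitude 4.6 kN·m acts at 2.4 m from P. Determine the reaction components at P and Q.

Taking moments about P: Q_y·4.2 − 55·1 + 20.1 − 60·1.6 + 4.6 = 0 → Q_y = 126.3/4.2 = 30.0714 ≈ 30.07 kN.
ΣF_y = 0: P_y + 30.0714 − 55 − 60 = 0 → P_y = 84.93 kN.
ΣF_x = 0: no horizontal applied forces, so P_x = 0.

P_x = 0, P_y = 84.93 kN, Q_y = 30.07 kN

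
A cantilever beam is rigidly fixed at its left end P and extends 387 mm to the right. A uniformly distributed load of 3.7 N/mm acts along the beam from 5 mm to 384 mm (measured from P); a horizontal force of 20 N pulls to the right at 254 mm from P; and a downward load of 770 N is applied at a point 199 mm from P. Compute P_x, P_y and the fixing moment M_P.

Resultant of the distributed load: 3.7 × 379 = 1402.3 N at 194.5 mm from P.
ΣF_x = 0: P_x + 20 = 0 → P_x = -20.00 N.
ΣF_y = 0: P_y − 3.7·379 − 770 = 0 → P_y = 2172 N.
ΣM about P: M_P − (3.7·379)·194.5 − 770·199 = 0 → M_P = 426000 N·mm.

P_x = -20.00 N, P_y = 2172 N, M_P = 426000 N·mm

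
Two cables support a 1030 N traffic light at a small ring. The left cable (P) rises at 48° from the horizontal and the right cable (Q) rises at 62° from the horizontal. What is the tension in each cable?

T_P = 514.6 N, T_Q = 733.4 N

ΣF_x = 0: −T_P·cos48° + T_Q·cos62° = 0 → T_Q = 1.42528·T_P.
ΣF_y = 0: T_P·sin48° + T_Q·sin62° = 1030.
Substitute: T_P·(0.743145 + 1.42528·0.882948) = 1030 → T_P = 514.59 ≈ 514.6 N.
Then T_Q = 1.42528 × 514.59 = 733.4 N.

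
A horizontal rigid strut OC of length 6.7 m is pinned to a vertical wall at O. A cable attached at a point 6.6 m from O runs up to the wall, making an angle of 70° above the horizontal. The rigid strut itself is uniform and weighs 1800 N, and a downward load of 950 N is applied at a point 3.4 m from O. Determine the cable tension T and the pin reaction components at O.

ΣM about O: T·sin70°·6.6 − 1800·3.35 − 950·3.4 = 0 → T = 9260/(6.6·0.939693) = 1493.07 ≈ 1493 N.
ΣF_x = 0: O_x − T·cos70° = 0 → O_x = 1493.07 × 0.34202 = 510.7 N.
ΣF_y = 0: O_y + T·sin70° − 1800 − 950 = 0 → O_y = 2750 − 1493.07 × 0.939693 = 1347 N.

T = 1493 N, O_x = 510.7 N, O_y = 1347 N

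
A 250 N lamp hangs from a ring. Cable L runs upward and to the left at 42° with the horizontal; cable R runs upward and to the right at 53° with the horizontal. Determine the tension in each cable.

T_L = 151.0 N, T_R = 186.5 N

ΣF_x = 0: −T_L·cos42° + T_R·cos53° = 0 → T_R = 1.23484·T_L.
ΣF_y = 0: T_L·sin42° + T_R·sin53° = 250.
Substitute: T_L·(0.669131 + 1.23484·0.798636) = 250 → T_L = 151.028 ≈ 151.0 N.
Then T_R = 1.23484 × 151.028 = 186.5 N.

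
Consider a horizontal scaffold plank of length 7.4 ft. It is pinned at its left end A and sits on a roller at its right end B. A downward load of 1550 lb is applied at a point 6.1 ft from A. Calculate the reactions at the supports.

A_x = 0, A_y = 272.3 lb, B_y = 1278 lb

Taking moments about A: B_y·7.4 − 1550·6.1 = 0 → B_y = 9455/7.4 = 1277.7 ≈ 1278 lb.
ΣF_y = 0: A_y + 1277.7 − 1550 = 0 → A_y = 272.3 lb.
ΣF_x = 0: no horizontal applied forces, so A_x = 0.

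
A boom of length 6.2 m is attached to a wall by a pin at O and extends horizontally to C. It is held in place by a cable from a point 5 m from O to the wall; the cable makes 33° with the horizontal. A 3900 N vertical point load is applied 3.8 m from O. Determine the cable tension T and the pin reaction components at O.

T = 5442 N, O_x = 4564 N, O_y = 936.0 N

ΣM about O: T·sin33°·5 − 3900·3.8 = 0 → T = 14820/(5·0.544639) = 5442.14 ≈ 5442 N.
ΣF_x = 0: O_x − T·cos33° = 0 → O_x = 5442.14 × 0.838671 = 4564 N.
ΣF_y = 0: O_y + T·sin33° − 3900 = 0 → O_y = 3900 − 5442.14 × 0.544639 = 936.0 N.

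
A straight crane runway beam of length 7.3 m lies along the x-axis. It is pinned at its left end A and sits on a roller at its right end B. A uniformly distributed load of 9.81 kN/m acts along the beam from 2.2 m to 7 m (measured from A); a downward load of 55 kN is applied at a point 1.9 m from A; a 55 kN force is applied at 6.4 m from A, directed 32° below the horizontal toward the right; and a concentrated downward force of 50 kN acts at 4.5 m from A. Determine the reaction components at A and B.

A_x = -46.64 kN, A_y = 80.87 kN, B_y = 100.4 kN

Resultant of the distributed load: 9.81 × 4.8 = 47.088 kN at 4.6 m from A.
Moments about A: B_y·7.3 − (9.81·4.8)·4.6 − 55·1.9 − 55·sin32°·6.4 − 50·4.5 = 0 → B_y = 732.636/7.3 = 100.361 ≈ 100.4 kN.
ΣF_y = 0: A_y + 100.361 − 9.81·4.8 − 55 − 55·sin32° − 50 = 0 → A_y = 80.87 kN.
ΣF_x = 0: A_x + 55·cos32° = 0 → A_x = -46.64 kN.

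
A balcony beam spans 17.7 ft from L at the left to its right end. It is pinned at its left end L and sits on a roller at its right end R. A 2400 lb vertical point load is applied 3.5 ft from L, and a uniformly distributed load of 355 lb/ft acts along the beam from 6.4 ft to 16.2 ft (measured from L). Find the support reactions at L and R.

L_x = 0, L_y = 3183 lb, R_y = 2696 lb

Resultant of the distributed load: 355 × 9.8 = 3479 lb at 11.3 ft from L.
Moments about L: R_y·17.7 − 2400·3.5 − (355·9.8)·11.3 = 0 → R_y = 47712.7/17.7 = 2695.63 ≈ 2696 lb.
ΣF_y = 0: L_y + 2695.63 − 2400 − 355·9.8 = 0 → L_y = 3183 lb.
ΣF_x = 0: no horizontal applied forces, so L_x = 0.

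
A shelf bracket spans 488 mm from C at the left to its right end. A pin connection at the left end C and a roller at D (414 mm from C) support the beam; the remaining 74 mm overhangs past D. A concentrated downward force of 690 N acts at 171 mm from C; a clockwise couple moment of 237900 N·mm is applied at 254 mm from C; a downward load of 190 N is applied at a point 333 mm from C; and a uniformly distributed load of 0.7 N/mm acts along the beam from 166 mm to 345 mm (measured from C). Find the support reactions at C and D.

C_x = 0, C_y = -84.49 N, D_y = 1090 N

Resultant of the distributed load: 0.7 × 179 = 125.3 N at 255.5 mm from C.
ΣM about C: D_y·414 − 690·171 − 237900 − 190·333 − (0.7·179)·255.5 = 0 → D_y = 451174.15/414 = 1089.79 ≈ 1090 N.
ΣF_y = 0: C_y + 1089.79 − 690 − 190 − 0.7·179 = 0 → C_y = -84.49 N.
ΣF_x = 0: no horizontal applied forces, so C_x = 0.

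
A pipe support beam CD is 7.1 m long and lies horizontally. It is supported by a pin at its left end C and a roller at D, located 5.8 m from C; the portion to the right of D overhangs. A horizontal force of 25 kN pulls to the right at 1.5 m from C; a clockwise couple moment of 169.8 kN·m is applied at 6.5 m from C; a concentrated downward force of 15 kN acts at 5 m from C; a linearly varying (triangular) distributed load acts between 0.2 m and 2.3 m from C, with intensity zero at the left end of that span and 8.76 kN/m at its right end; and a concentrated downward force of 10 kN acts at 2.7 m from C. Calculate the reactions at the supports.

C_x = -25.00 kN, C_y = -15.20 kN, D_y = 49.40 kN

Resultant of the triangular load: ½ × 8.76 × 2.1 = 9.198 kN, acting at 1.6 m from C (one-third of the span from the peak).
Taking moments about C: D_y·5.8 − 169.8 − 15·5 − (½·8.76·2.1)·1.6 − 10·2.7 = 0 → D_y = 286.5168/5.8 = 49.3994 ≈ 49.40 kN.
ΣF_y = 0: C_y + 49.3994 − 15 − ½·8.76·2.1 − 10 = 0 → C_y = -15.20 kN.
ΣF_x = 0: C_x + 25 = 0 → C_x = -25.00 kN.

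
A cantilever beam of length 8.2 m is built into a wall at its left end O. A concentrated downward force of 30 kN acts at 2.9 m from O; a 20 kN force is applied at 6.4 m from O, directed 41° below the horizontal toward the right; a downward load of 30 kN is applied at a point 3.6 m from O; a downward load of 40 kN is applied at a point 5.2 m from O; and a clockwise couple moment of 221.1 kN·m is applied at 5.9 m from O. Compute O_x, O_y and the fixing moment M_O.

O_x = -15.09 kN, O_y = 113.1 kN, M_O = 708.1 kN·m

ΣF_x = 0: O_x + 20·cos41° = 0 → O_x = -15.09 kN.
ΣF_y = 0: O_y − 30 − 20·sin41° − 30 − 40 = 0 → O_y = 113.1 kN.
ΣM about O: M_O − 30·2.9 − 20·sin41°·6.4 − 30·3.6 − 40·5.2 − 221.1 = 0 → M_O = 708.1 kN·m.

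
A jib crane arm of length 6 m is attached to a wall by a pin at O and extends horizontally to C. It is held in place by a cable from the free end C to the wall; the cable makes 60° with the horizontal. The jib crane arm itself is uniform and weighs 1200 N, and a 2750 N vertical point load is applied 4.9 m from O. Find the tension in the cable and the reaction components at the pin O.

T = 3286 N, O_x = 1643 N, O_y = 1104 N

ΣM about O: T·sin60°·6 − 1200·3 − 2750·4.9 = 0 → T = 17075/(6·0.866025) = 3286.09 ≈ 3286 N.
ΣF_x = 0: O_x − T·cos60° = 0 → O_x = 3286.09 × 0.5 = 1643 N.
ΣF_y = 0: O_y + T·sin60° − 1200 − 2750 = 0 → O_y = 3950 − 3286.09 × 0.866025 = 1104 N.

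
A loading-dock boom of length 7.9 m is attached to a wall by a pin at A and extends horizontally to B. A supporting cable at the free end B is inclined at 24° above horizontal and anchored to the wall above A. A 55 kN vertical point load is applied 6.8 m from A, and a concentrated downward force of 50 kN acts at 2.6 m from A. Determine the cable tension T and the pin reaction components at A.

T = 156.9 kN, A_x = 143.3 kN, A_y = 41.20 kN

ΣM about A: T·sin24°·7.9 − 55·6.8 − 50·2.6 = 0 → T = 504/(7.9·0.406737) = 156.852 ≈ 156.9 kN.
ΣF_x = 0: A_x − T·cos24° = 0 → A_x = 156.852 × 0.913545 = 143.3 kN.
ΣF_y = 0: A_y + T·sin24° − 55 − 50 = 0 → A_y = 105 − 156.852 × 0.406737 = 41.20 kN.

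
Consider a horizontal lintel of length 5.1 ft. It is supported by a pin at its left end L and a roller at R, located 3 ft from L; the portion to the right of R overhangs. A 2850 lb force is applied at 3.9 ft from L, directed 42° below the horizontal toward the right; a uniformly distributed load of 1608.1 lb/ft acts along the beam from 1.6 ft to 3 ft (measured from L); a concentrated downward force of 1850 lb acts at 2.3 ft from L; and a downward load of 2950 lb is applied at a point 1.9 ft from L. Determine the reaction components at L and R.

L_x = -2118 lb, L_y = 1467 lb, R_y = 7492 lb

Resultant of the distributed load: 1608.1 × 1.4 = 2251.34 lb at 2.3 ft from L.
ΣM about L: R_y·3 − 2850·sin42°·3.9 − (1608.1·1.4)·2.3 − 1850·2.3 − 2950·1.9 = 0 → R_y = 22475.5/3 = 7491.83 ≈ 7492 lb.
ΣF_y = 0: L_y + 7491.83 − 2850·sin42° − 1608.1·1.4 − 1850 − 2950 = 0 → L_y = 1467 lb.
ΣF_x = 0: L_x + 2850·cos42° = 0 → L_x = -2118 lb.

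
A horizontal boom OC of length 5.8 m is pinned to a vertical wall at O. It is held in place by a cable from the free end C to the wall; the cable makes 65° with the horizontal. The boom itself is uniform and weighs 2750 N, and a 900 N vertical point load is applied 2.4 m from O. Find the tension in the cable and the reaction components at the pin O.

T = 1928 N, O_x = 814.8 N, O_y = 1903 N

ΣM about O: T·sin65°·5.8 − 2750·2.9 − 900·2.4 = 0 → T = 10135/(5.8·0.906308) = 1928.06 ≈ 1928 N.
ΣF_x = 0: O_x − T·cos65° = 0 → O_x = 1928.06 × 0.422618 = 814.8 N.
ΣF_y = 0: O_y + T·sin65° − 2750 − 900 = 0 → O_y = 3650 − 1928.06 × 0.906308 = 1903 N.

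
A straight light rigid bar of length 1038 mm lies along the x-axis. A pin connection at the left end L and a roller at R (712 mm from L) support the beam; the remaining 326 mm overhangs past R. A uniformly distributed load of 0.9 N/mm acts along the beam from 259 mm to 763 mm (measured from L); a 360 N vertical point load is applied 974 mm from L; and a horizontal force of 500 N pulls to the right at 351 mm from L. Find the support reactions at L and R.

L_x = -500.0 N, L_y = -4.419 N, R_y = 818.0 N

Resultant of the distributed load: 0.9 × 504 = 453.6 N at 511 mm from L.
Taking moments about L: R_y·712 − (0.9·504)·511 − 360·974 = 0 → R_y = 582429.6/712 = 818.019 ≈ 818.0 N.
ΣF_y = 0: L_y + 818.019 − 0.9·504 − 360 = 0 → L_y = -4.419 N.
ΣF_x = 0: L_x + 500 = 0 → L_x = -500.0 N.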